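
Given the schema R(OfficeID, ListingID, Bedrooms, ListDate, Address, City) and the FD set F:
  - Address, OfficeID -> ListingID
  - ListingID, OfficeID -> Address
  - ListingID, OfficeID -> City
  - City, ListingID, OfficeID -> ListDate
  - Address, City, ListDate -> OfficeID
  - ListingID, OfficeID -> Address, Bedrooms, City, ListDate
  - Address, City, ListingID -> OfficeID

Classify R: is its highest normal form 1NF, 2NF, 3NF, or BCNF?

Candidate keys: {Address, City, ListDate}, {Address, City, ListingID}, {Address, OfficeID}, {ListingID, OfficeID}. Prime attributes: {Address, City, ListDate, ListingID, OfficeID}.
The left-hand side of every FD is a superkey, so BCNF is satisfied.

BCNF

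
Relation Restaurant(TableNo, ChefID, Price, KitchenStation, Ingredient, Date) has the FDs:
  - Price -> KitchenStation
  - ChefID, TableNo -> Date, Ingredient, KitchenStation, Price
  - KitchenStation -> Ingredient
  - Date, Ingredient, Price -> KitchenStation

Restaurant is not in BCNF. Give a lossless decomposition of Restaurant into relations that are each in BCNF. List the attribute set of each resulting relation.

Candidate key of the original relation: {ChefID, TableNo}.
{ChefID, Date, Ingredient, KitchenStation, Price, TableNo}: {Price} determines {Ingredient, KitchenStation, Price} here but is not a superkey — split on Price -> Ingredient, KitchenStation, giving {Ingredient, KitchenStation, Price} and {ChefID, Date, Price, TableNo}.
{Ingredient, KitchenStation, Price}: {KitchenStation} determines {Ingredient, KitchenStation} here but is not a superkey — split on KitchenStation -> Ingredient, giving {Ingredient, KitchenStation} and {KitchenStation, Price}.
{Ingredient, KitchenStation} has no BCNF violation.
{KitchenStation, Price} has no BCNF violation.
{ChefID, Date, Price, TableNo} has no BCNF violation.

{ChefID, Date, Price, TableNo}; {Ingredient, KitchenStation}; {KitchenStation, Price}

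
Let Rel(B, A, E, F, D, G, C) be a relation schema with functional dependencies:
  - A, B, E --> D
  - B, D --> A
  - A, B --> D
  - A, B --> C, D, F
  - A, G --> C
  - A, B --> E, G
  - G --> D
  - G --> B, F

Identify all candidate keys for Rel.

{A, B}, {B, D}, {G}

{G}⁺ = {A, B, C, D, E, F, G}, which is every attribute, so {G} is a candidate key.
{A, B}⁺ = {A, B, C, D, E, F, G}, which is every attribute, so {A, B} is a candidate key.
{B, D}⁺ = {A, B, C, D, E, F, G}, which is every attribute, so {B, D} is a candidate key.
These are minimal and exhaustive — every other superkey contains one of them.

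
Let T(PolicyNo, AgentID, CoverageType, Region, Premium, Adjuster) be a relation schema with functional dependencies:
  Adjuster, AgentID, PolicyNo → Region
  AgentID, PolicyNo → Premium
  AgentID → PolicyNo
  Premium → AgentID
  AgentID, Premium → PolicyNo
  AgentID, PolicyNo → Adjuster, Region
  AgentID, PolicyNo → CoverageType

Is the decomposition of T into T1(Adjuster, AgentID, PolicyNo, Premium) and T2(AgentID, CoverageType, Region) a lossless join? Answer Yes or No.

T1 ∩ T2 = {AgentID}; its closure under F is {Adjuster, AgentID, CoverageType, PolicyNo, Premium, Region}.
T1 is contained in that closure, so T1 ∩ T2 → T1 holds and the join is lossless.

Yes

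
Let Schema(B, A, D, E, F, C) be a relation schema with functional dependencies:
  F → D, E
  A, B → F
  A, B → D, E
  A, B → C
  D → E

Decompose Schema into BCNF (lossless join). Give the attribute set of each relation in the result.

Candidate key of the original relation: {A, B}.
{A, B, C, D, E, F}: {F} determines {D, E, F} here but is not a superkey — split on F → D, E, giving {D, E, F} and {A, B, C, F}.
{D, E, F}: {D} determines {D, E} here but is not a superkey — split on D → E, giving {D, E} and {D, F}.
{D, E}: every determinant is a superkey — BCNF.
{D, F}: every determinant is a superkey — BCNF.
{A, B, C, F}: every determinant is a superkey — BCNF.

{A, B, C, F}; {D, E}; {D, F}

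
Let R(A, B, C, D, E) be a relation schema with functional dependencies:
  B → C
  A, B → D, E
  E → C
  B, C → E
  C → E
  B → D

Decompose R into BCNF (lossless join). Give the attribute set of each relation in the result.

Candidate key of the original relation: {A, B}.
In {A, B, C, D, E}, {B} is not a superkey ({B}⁺ restricted to this set is {B, C, D, E}), so split on B → C, D, E into {B, C, D, E} and {A, B}.
In {B, C, D, E}, {E} is not a superkey ({E}⁺ restricted to this set is {C, E}), so split on E → C into {C, E} and {B, D, E}.
{C, E} is in BCNF.
{B, D, E} is in BCNF.
{A, B} is in BCNF.

{A, B}; {B, D, E}; {C, E}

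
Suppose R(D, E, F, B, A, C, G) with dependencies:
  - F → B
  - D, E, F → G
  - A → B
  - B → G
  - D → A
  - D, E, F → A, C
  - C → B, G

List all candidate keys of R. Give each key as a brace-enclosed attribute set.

No FD produces {D, E, F}, so they must be in every candidate key.
{D, E, F} is a candidate key since {D, E, F}⁺ = {A, B, C, D, E, F, G} covers every attribute.
No smaller or unrelated set reaches every attribute, so there are no other keys.

{D, E, F}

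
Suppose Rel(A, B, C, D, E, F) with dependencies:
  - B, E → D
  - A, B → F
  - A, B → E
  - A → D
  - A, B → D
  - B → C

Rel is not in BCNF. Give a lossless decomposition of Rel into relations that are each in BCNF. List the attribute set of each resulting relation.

{A, B, E, F}; {B, C}; {B, D, E}

Candidate key of the original relation: {A, B}.
In {A, B, C, D, E, F}, {B, E} is not a superkey ({B, E}⁺ restricted to this set is {B, C, D, E}), so split on B, E → C, D into {B, C, D, E} and {A, B, E, F}.
In {B, C, D, E}, {B} is not a superkey ({B}⁺ restricted to this set is {B, C}), so split on B → C into {B, C} and {B, D, E}.
{B, C} has no BCNF violation.
{B, D, E} has no BCNF violation.
{A, B, E, F} has no BCNF violation.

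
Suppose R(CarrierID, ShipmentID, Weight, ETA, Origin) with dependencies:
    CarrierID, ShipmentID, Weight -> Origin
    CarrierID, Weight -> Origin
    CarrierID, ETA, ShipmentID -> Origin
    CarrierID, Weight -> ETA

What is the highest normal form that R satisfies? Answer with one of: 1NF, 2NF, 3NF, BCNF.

1NF

Candidate key: {CarrierID, ShipmentID, Weight}. Prime attributes: {CarrierID, ShipmentID, Weight}.
CarrierID, Weight -> Origin: {CarrierID, Weight}⁺ = {CarrierID, ETA, Origin, Weight}, which is not all of the attributes, so the left side is not a superkey — BCNF is violated.
CarrierID, Weight -> Origin has non-prime {Origin} on the right and a non-superkey on the left, so 3NF fails.
{CarrierID, Weight} is a proper subset of the key {CarrierID, ShipmentID, Weight}, and {CarrierID, Weight}⁺ contains the non-prime attributes {ETA, Origin} — a partial dependency, so 2NF is violated.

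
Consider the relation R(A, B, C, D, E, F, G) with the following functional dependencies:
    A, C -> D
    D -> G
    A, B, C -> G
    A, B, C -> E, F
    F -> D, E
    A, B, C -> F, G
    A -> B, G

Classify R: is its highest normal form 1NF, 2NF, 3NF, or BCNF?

Candidate key: {A, C}. Prime attributes: {A, C}.
D -> G breaks BCNF: {D}⁺ = {D, G}, so {D} is not a superkey.
Because {G} is non-prime and the left side of D -> G is not a superkey, the relation is not in 3NF.
{A} is a proper subset of the key {A, C}, and {A}⁺ contains the non-prime attributes {B, G} — a partial dependency, so 2NF is violated.

1NF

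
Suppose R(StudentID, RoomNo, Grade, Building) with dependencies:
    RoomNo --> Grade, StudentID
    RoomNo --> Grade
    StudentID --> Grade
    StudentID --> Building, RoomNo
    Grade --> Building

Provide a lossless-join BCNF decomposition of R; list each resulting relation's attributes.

{Building, Grade}; {Grade, RoomNo, StudentID}

Candidate keys of the original relation: {RoomNo}, {StudentID}.
Within {Building, Grade, RoomNo, StudentID}: {Grade}⁺ ∩ {Building, Grade, RoomNo, StudentID} = {Building, Grade}, not the whole set, so Grade --> Building violates BCNF; decompose into {Building, Grade} and {Grade, RoomNo, StudentID}.
{Building, Grade}: every determinant is a superkey — BCNF.
{Grade, RoomNo, StudentID}: every determinant is a superkey — BCNF.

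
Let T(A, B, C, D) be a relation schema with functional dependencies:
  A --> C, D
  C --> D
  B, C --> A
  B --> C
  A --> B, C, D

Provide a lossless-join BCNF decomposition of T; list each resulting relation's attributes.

Candidate keys of the original relation: {A}, {B}.
Within {A, B, C, D}: {C}⁺ ∩ {A, B, C, D} = {C, D}, not the whole set, so C --> D violates BCNF; decompose into {C, D} and {A, B, C}.
{C, D} has no BCNF violation.
{A, B, C} has no BCNF violation.

{A, B, C}; {C, D}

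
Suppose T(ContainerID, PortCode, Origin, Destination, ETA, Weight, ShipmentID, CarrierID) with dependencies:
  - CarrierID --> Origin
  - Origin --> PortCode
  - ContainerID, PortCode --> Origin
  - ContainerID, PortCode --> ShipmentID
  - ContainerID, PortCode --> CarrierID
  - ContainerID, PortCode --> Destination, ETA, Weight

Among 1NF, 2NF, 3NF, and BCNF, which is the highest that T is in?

3NF

Candidate keys: {CarrierID, ContainerID}, {ContainerID, Origin}, {ContainerID, PortCode}. Prime attributes: {CarrierID, ContainerID, Origin, PortCode}.
For CarrierID --> Origin we have {CarrierID}⁺ = {CarrierID, Origin, PortCode}; {CarrierID} is not a superkey, so BCNF fails.
Its right-hand attributes {Origin} are all prime, as are those of every other non-superkey FD — the relation is in 3NF.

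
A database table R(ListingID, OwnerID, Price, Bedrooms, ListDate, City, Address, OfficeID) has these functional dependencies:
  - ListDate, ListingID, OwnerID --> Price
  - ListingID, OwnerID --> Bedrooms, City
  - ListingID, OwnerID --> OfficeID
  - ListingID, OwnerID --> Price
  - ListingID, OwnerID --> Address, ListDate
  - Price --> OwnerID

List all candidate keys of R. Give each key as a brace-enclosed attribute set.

{ListingID} never appears on the right of any FD, so every key must include it.
Closure of {ListingID, OwnerID} is {Address, Bedrooms, City, ListDate, ListingID, OfficeID, OwnerID, Price}, the whole schema; {ListingID, OwnerID} is a candidate key.
Closure of {ListingID, Price} is {Address, Bedrooms, City, ListDate, ListingID, OfficeID, OwnerID, Price}, the whole schema; {ListingID, Price} is a candidate key.
These are minimal and exhaustive — every other superkey contains one of them.

{ListingID, OwnerID}, {ListingID, Price}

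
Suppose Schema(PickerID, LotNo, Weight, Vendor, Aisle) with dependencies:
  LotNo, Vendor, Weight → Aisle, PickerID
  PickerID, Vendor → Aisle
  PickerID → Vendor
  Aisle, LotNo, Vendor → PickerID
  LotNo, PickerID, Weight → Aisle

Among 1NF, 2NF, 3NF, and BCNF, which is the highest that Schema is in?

Candidate keys: {LotNo, PickerID, Weight}, {LotNo, Vendor, Weight}. Prime attributes: {LotNo, PickerID, Vendor, Weight}.
For PickerID, Vendor → Aisle we have {PickerID, Vendor}⁺ = {Aisle, PickerID, Vendor}; {PickerID, Vendor} is not a superkey, so BCNF fails.
Because {Aisle} is non-prime and the left side of PickerID, Vendor → Aisle is not a superkey, the relation is not in 3NF.
The proper key subset {PickerID} of {LotNo, PickerID, Weight} determines non-prime {Aisle}, so the relation is not even in 2NF.

1NF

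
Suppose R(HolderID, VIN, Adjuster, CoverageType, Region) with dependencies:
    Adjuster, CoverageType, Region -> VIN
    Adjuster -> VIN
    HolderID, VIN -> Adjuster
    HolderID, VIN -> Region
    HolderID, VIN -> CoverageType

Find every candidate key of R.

{HolderID} never appears on the right of any FD, so every key must include it.
{Adjuster, HolderID}⁺ = {Adjuster, CoverageType, HolderID, Region, VIN}, which is every attribute, so {Adjuster, HolderID} is a candidate key.
{HolderID, VIN}⁺ = {Adjuster, CoverageType, HolderID, Region, VIN}, which is every attribute, so {HolderID, VIN} is a candidate key.
Any other superkey properly contains one of these, so there are no further candidate keys.

{Adjuster, HolderID}, {HolderID, VIN}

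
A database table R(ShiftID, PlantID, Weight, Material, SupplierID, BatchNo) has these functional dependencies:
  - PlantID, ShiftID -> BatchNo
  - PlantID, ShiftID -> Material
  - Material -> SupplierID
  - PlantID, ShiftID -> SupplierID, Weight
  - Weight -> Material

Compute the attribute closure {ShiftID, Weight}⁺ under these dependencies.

{Material, ShiftID, SupplierID, Weight}

Start with {ShiftID, Weight}.
Weight -> Material applies; add {Material} → now {Material, ShiftID, Weight}.
Material -> SupplierID applies; add {SupplierID} → now {Material, ShiftID, SupplierID, Weight}.
No further FD applies.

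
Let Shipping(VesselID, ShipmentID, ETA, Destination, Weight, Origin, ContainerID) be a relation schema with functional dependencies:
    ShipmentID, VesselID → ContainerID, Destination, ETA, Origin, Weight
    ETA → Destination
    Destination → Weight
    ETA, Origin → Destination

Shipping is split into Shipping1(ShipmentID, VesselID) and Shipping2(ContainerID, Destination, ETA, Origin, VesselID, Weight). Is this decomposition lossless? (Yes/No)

Common attributes: {VesselID}; their closure is {VesselID}.
The closure covers neither Shipping1 nor Shipping2 entirely; the join is not lossless.

No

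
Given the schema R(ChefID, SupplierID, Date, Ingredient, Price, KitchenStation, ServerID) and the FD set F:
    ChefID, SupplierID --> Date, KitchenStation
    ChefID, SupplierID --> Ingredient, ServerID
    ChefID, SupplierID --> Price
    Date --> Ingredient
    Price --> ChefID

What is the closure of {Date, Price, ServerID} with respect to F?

Start with {Date, Price, ServerID}.
Date --> Ingredient applies; add {Ingredient} → now {Date, Ingredient, Price, ServerID}.
Price --> ChefID applies; add {ChefID} → now {ChefID, Date, Ingredient, Price, ServerID}.
No further FD applies.

{ChefID, Date, Ingredient, Price, ServerID}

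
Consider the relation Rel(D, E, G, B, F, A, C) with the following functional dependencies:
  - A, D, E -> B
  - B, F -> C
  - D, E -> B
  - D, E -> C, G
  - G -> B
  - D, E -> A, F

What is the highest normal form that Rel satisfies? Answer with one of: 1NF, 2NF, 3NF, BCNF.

2NF

Candidate key: {D, E}. Prime attributes: {D, E}.
For B, F -> C we have {B, F}⁺ = {B, C, F}; {B, F} is not a superkey, so BCNF fails.
B, F -> C determines the non-prime attribute {C} from a non-superkey — 3NF is violated.
No non-prime attribute depends on a proper subset of any candidate key, so 2NF holds.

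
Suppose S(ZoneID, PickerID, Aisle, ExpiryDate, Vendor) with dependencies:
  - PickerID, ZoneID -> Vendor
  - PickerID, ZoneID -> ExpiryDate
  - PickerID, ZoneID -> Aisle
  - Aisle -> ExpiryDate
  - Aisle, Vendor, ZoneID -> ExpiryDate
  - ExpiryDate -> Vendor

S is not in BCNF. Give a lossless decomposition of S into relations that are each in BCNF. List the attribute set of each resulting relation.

{Aisle, ExpiryDate}; {Aisle, PickerID, ZoneID}; {ExpiryDate, Vendor}

Candidate key of the original relation: {PickerID, ZoneID}.
{Aisle, ExpiryDate, PickerID, Vendor, ZoneID}: {Aisle} determines {Aisle, ExpiryDate, Vendor} here but is not a superkey — split on Aisle -> ExpiryDate, Vendor, giving {Aisle, ExpiryDate, Vendor} and {Aisle, PickerID, ZoneID}.
{Aisle, ExpiryDate, Vendor}: {ExpiryDate} determines {ExpiryDate, Vendor} here but is not a superkey — split on ExpiryDate -> Vendor, giving {ExpiryDate, Vendor} and {Aisle, ExpiryDate}.
{ExpiryDate, Vendor}: every determinant is a superkey — BCNF.
{Aisle, ExpiryDate}: every determinant is a superkey — BCNF.
{Aisle, PickerID, ZoneID}: every determinant is a superkey — BCNF.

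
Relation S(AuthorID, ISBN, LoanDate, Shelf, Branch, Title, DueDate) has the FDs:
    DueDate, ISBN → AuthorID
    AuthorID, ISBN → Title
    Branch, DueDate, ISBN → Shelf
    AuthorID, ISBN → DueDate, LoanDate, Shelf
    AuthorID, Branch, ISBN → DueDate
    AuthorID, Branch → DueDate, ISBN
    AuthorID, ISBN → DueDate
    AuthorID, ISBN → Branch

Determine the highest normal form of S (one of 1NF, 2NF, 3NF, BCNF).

BCNF

Candidate keys: {AuthorID, Branch}, {AuthorID, ISBN}, {DueDate, ISBN}. Prime attributes: {AuthorID, Branch, DueDate, ISBN}.
The left-hand side of every FD is a superkey, so BCNF is satisfied.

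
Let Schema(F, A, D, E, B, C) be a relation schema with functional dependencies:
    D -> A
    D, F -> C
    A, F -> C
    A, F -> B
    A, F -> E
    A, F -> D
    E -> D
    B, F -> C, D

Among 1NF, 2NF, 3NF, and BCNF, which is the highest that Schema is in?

3NF

Candidate keys: {A, F}, {B, F}, {D, F}, {E, F}. Prime attributes: {A, B, D, E, F}.
D -> A breaks BCNF: {D}⁺ = {A, D}, so {D} is not a superkey.
Since {A} ⊆ prime attributes and every other non-superkey FD also has a prime right side, the schema is in 3NF.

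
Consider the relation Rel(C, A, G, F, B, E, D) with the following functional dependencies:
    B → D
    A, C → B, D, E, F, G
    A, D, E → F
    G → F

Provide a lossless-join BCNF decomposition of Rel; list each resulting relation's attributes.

Candidate key of the original relation: {A, C}.
Within {A, B, C, D, E, F, G}: {B}⁺ ∩ {A, B, C, D, E, F, G} = {B, D}, not the whole set, so B → D violates BCNF; decompose into {B, D} and {A, B, C, E, F, G}.
{B, D}: every determinant is a superkey — BCNF.
Within {A, B, C, E, F, G}: {G}⁺ ∩ {A, B, C, E, F, G} = {F, G}, not the whole set, so G → F violates BCNF; decompose into {F, G} and {A, B, C, E, G}.
{F, G}: every determinant is a superkey — BCNF.
{A, B, C, E, G}: every determinant is a superkey — BCNF.

{A, B, C, E, G}; {B, D}; {F, G}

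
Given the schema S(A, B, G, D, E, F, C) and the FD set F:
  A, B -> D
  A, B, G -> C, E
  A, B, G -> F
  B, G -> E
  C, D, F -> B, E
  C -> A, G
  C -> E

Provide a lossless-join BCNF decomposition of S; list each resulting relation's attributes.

{A, B, D}; {A, C, G}; {B, C, F}; {B, E, G}

Candidate keys of the original relation: {A, B, G}, {B, C}, {C, D, F}.
{A, B, C, D, E, F, G}: {A, B} determines {A, B, D} here but is not a superkey — split on A, B -> D, giving {A, B, D} and {A, B, C, E, F, G}.
{A, B, D} has no BCNF violation.
{A, B, C, E, F, G}: {B, G} determines {B, E, G} here but is not a superkey — split on B, G -> E, giving {B, E, G} and {A, B, C, F, G}.
{B, E, G} has no BCNF violation.
{A, B, C, F, G}: {C} determines {A, C, G} here but is not a superkey — split on C -> A, G, giving {A, C, G} and {B, C, F}.
{A, C, G} has no BCNF violation.
{B, C, F} has no BCNF violation.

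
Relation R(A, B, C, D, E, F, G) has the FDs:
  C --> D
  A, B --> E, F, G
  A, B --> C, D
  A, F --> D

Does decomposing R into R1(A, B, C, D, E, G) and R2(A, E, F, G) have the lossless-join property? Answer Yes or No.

R1 ∩ R2 = {A, E, G}; its closure under F is {A, E, G}.
Neither R1 nor R2 is contained in that closure, so the decomposition is lossy.

No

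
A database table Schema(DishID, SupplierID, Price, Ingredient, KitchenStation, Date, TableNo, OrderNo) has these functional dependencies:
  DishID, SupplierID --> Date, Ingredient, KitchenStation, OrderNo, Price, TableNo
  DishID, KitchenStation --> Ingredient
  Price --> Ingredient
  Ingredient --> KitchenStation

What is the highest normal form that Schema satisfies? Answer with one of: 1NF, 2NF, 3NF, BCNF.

Candidate key: {DishID, SupplierID}. Prime attributes: {DishID, SupplierID}.
DishID, KitchenStation --> Ingredient breaks BCNF: {DishID, KitchenStation}⁺ = {DishID, Ingredient, KitchenStation}, so {DishID, KitchenStation} is not a superkey.
DishID, KitchenStation --> Ingredient determines the non-prime attribute {Ingredient} from a non-superkey — 3NF is violated.
Checking every proper subset of each key, none determines a non-prime attribute — 2NF is satisfied.

2NF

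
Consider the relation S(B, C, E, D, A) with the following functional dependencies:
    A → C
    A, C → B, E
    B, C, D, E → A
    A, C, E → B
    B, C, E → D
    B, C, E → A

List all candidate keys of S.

{A}, {B, C, E}

Closure of {A} is {A, B, C, D, E}, the whole schema; {A} is a candidate key.
Closure of {B, C, E} is {A, B, C, D, E}, the whole schema; {B, C, E} is a candidate key.
These are minimal and exhaustive — every other superkey contains one of them.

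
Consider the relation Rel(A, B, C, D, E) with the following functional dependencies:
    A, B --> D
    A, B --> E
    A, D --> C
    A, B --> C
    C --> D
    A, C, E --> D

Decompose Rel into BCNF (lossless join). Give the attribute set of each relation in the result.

Candidate key of the original relation: {A, B}.
Within {A, B, C, D, E}: {A, D}⁺ ∩ {A, B, C, D, E} = {A, C, D}, not the whole set, so A, D --> C violates BCNF; decompose into {A, C, D} and {A, B, D, E}.
Within {A, C, D}: {C}⁺ ∩ {A, C, D} = {C, D}, not the whole set, so C --> D violates BCNF; decompose into {C, D} and {A, C}.
{C, D} is in BCNF.
{A, C} is in BCNF.
{A, B, D, E} is in BCNF.

{A, B, D, E}; {A, C}; {C, D}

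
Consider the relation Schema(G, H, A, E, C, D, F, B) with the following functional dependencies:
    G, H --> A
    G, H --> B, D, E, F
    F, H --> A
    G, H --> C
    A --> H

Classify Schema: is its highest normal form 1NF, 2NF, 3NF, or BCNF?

Candidate keys: {A, G}, {G, H}. Prime attributes: {A, G, H}.
F, H --> A: {F, H}⁺ = {A, F, H}, which is not all of the attributes, so the left side is not a superkey — BCNF is violated.
Its right-hand attributes {A} are all prime, as are those of every other non-superkey FD — the relation is in 3NF.

3NF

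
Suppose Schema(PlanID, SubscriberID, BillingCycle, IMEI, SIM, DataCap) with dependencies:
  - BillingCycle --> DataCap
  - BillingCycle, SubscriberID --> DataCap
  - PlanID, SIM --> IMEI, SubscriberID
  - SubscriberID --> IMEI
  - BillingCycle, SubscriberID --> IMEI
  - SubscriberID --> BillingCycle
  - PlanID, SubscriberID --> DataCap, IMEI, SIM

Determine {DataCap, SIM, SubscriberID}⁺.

Start with {DataCap, SIM, SubscriberID}.
SubscriberID --> IMEI applies; add {IMEI} → now {DataCap, IMEI, SIM, SubscriberID}.
SubscriberID --> BillingCycle applies; add {BillingCycle} → now {BillingCycle, DataCap, IMEI, SIM, SubscriberID}.
No further FD applies.

{BillingCycle, DataCap, IMEI, SIM, SubscriberID}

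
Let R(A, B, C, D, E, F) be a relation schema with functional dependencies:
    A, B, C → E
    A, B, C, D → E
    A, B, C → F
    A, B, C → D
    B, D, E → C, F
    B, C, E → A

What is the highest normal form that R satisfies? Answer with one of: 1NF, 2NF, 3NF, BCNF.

BCNF

Candidate keys: {A, B, C}, {B, C, E}, {B, D, E}. Prime attributes: {A, B, C, D, E}.
Each dependency's left side is a superkey — BCNF holds.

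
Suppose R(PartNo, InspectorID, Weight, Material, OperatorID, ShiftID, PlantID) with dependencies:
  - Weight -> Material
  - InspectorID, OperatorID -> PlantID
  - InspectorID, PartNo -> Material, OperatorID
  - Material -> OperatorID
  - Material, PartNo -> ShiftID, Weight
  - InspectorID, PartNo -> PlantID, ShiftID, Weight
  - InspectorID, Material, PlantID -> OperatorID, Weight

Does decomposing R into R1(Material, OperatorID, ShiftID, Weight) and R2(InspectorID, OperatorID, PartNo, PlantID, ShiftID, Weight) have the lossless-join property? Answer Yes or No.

R1 ∩ R2 = {OperatorID, ShiftID, Weight}; its closure under F is {Material, OperatorID, ShiftID, Weight}.
This includes all of R1, so the common attributes are a superkey of R1 — the join is lossless.

Yes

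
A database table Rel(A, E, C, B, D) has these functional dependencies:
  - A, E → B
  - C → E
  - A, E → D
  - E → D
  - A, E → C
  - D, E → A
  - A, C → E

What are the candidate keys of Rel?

{C}⁺ = {A, B, C, D, E} — all of the relation — so {C} is a candidate key.
{E}⁺ = {A, B, C, D, E} — all of the relation — so {E} is a candidate key.
These are minimal and exhaustive — every other superkey contains one of them.

{C}, {E}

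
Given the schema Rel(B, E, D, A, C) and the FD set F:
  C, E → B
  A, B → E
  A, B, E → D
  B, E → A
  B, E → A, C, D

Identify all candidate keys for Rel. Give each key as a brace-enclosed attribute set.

{A, B}, {B, E}, {C, E}

{A, B}⁺ = {A, B, C, D, E}, which is every attribute, so {A, B} is a candidate key.
{B, E}⁺ = {A, B, C, D, E}, which is every attribute, so {B, E} is a candidate key.
{C, E}⁺ = {A, B, C, D, E}, which is every attribute, so {C, E} is a candidate key.
These are minimal and exhaustive — every other superkey contains one of them.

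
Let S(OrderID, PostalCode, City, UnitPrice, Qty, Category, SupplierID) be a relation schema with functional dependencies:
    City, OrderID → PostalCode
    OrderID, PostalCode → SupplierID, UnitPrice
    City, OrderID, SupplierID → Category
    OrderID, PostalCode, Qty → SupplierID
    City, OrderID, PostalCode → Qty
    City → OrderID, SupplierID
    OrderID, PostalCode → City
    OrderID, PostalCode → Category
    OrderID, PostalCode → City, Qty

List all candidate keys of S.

{City}⁺ = {Category, City, OrderID, PostalCode, Qty, SupplierID, UnitPrice}, which is every attribute, so {City} is a candidate key.
{OrderID, PostalCode}⁺ = {Category, City, OrderID, PostalCode, Qty, SupplierID, UnitPrice}, which is every attribute, so {OrderID, PostalCode} is a candidate key.
These are minimal and exhaustive — every other superkey contains one of them.

{City}, {OrderID, PostalCode}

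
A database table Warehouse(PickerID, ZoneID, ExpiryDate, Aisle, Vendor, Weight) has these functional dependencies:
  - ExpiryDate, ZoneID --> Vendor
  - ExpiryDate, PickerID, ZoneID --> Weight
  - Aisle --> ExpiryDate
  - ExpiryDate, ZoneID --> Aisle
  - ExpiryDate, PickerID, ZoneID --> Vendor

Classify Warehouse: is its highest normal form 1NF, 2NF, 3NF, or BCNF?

Candidate keys: {Aisle, PickerID, ZoneID}, {ExpiryDate, PickerID, ZoneID}. Prime attributes: {Aisle, ExpiryDate, PickerID, ZoneID}.
ExpiryDate, ZoneID --> Vendor: {ExpiryDate, ZoneID}⁺ = {Aisle, ExpiryDate, Vendor, ZoneID}, which is not all of the attributes, so the left side is not a superkey — BCNF is violated.
Because {Vendor} is non-prime and the left side of ExpiryDate, ZoneID --> Vendor is not a superkey, the relation is not in 3NF.
The proper key subset {Aisle, ZoneID} of {Aisle, PickerID, ZoneID} determines non-prime {Vendor}, so the relation is not even in 2NF.

1NF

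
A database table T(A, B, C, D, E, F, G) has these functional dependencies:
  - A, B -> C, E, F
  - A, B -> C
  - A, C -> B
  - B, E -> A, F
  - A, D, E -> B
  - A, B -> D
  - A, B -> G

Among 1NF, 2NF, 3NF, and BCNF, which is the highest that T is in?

Candidate keys: {A, B}, {A, C}, {A, D, E}, {B, E}. Prime attributes: {A, B, C, D, E}.
Each dependency's left side is a superkey — BCNF holds.

BCNF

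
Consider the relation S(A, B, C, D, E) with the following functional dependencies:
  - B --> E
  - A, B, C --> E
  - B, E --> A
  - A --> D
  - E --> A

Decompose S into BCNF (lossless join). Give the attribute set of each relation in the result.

Candidate key of the original relation: {B, C}.
Within {A, B, C, D, E}: {B}⁺ ∩ {A, B, C, D, E} = {A, B, D, E}, not the whole set, so B --> A, D, E violates BCNF; decompose into {A, B, D, E} and {B, C}.
Within {A, B, D, E}: {A}⁺ ∩ {A, B, D, E} = {A, D}, not the whole set, so A --> D violates BCNF; decompose into {A, D} and {A, B, E}.
{A, D}: every determinant is a superkey — BCNF.
Within {A, B, E}: {E}⁺ ∩ {A, B, E} = {A, E}, not the whole set, so E --> A violates BCNF; decompose into {A, E} and {B, E}.
{A, E}: every determinant is a superkey — BCNF.
{B, E}: every determinant is a superkey — BCNF.
{B, C}: every determinant is a superkey — BCNF.

{A, D}; {A, E}; {B, C}; {B, E}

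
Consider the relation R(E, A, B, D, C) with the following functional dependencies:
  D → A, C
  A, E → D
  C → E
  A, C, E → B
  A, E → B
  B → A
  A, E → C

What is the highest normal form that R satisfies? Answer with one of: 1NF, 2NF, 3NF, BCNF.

3NF

Candidate keys: {A, C}, {A, E}, {B, C}, {B, E}, {D}. Prime attributes: {A, B, C, D, E}.
C → E: {C}⁺ = {C, E}, which is not all of the attributes, so the left side is not a superkey — BCNF is violated.
Its right-hand attributes {E} are all prime, as are those of every other non-superkey FD — the relation is in 3NF.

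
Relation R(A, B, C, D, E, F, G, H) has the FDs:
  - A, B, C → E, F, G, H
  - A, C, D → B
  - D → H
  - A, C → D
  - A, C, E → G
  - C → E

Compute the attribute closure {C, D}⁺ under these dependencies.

Start with {C, D}.
D → H applies; add {H} → now {C, D, H}.
C → E applies; add {E} → now {C, D, E, H}.
No further FD applies.

{C, D, E, H}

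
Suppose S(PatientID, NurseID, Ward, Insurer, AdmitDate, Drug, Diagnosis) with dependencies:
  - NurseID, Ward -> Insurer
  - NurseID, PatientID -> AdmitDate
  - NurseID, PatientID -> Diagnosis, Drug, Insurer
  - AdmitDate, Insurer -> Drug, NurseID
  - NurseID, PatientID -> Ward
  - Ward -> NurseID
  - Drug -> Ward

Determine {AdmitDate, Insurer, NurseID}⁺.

Start with {AdmitDate, Insurer, NurseID}.
AdmitDate, Insurer -> Drug, NurseID applies; add {Drug} → now {AdmitDate, Drug, Insurer, NurseID}.
Drug -> Ward applies; add {Ward} → now {AdmitDate, Drug, Insurer, NurseID, Ward}.
No further FD applies.

{AdmitDate, Drug, Insurer, NurseID, Ward}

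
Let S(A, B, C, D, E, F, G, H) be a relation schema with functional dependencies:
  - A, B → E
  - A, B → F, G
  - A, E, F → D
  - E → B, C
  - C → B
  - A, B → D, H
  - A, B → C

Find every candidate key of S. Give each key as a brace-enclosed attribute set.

Attributes never on any right-hand side: {A} — every candidate key must contain it.
{A, B}⁺ = {A, B, C, D, E, F, G, H} — all of the relation — so {A, B} is a candidate key.
{A, C}⁺ = {A, B, C, D, E, F, G, H} — all of the relation — so {A, C} is a candidate key.
{A, E}⁺ = {A, B, C, D, E, F, G, H} — all of the relation — so {A, E} is a candidate key.
Any other superkey properly contains one of these, so there are no further candidate keys.

{A, B}, {A, C}, {A, E}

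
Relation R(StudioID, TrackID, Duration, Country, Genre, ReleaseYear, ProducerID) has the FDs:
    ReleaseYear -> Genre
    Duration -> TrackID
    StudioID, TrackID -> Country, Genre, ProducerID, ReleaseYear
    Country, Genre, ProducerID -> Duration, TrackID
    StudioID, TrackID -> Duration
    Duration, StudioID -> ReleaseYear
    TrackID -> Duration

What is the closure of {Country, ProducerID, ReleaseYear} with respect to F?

Start with {Country, ProducerID, ReleaseYear}.
ReleaseYear -> Genre applies; add {Genre} → now {Country, Genre, ProducerID, ReleaseYear}.
Country, Genre, ProducerID -> Duration, TrackID applies; add {Duration, TrackID} → now {Country, Duration, Genre, ProducerID, ReleaseYear, TrackID}.
No further FD applies.

{Country, Duration, Genre, ProducerID, ReleaseYear, TrackID}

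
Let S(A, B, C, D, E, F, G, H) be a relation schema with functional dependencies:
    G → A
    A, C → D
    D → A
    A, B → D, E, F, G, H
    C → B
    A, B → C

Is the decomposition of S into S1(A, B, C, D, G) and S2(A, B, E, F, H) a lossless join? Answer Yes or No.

S1 ∩ S2 = {A, B}; its closure under F is {A, B, C, D, E, F, G, H}.
S1 is contained in that closure, so S1 ∩ S2 → S1 holds and the join is lossless.

Yes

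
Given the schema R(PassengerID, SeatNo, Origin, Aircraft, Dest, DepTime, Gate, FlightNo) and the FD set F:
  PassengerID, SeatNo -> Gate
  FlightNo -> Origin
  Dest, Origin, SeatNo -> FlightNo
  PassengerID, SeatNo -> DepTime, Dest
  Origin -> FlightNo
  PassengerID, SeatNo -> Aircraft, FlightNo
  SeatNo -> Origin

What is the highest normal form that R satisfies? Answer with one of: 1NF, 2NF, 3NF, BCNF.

Candidate key: {PassengerID, SeatNo}. Prime attributes: {PassengerID, SeatNo}.
FlightNo -> Origin: {FlightNo}⁺ = {FlightNo, Origin}, which is not all of the attributes, so the left side is not a superkey — BCNF is violated.
FlightNo -> Origin determines the non-prime attribute {Origin} from a non-superkey — 3NF is violated.
{SeatNo} is a proper subset of the key {PassengerID, SeatNo}, and {SeatNo}⁺ contains the non-prime attributes {FlightNo, Origin} — a partial dependency, so 2NF is violated.

1NF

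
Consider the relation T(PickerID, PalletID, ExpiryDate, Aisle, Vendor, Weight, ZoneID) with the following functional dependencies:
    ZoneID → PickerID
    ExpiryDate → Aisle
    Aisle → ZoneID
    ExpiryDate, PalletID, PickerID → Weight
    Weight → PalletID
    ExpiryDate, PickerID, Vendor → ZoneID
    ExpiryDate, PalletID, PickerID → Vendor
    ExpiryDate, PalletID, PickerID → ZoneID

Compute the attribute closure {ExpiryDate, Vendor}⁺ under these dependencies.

{Aisle, ExpiryDate, PickerID, Vendor, ZoneID}

Start with {ExpiryDate, Vendor}.
ExpiryDate → Aisle applies; add {Aisle} → now {Aisle, ExpiryDate, Vendor}.
Aisle → ZoneID applies; add {ZoneID} → now {Aisle, ExpiryDate, Vendor, ZoneID}.
ZoneID → PickerID applies; add {PickerID} → now {Aisle, ExpiryDate, PickerID, Vendor, ZoneID}.
No further FD applies.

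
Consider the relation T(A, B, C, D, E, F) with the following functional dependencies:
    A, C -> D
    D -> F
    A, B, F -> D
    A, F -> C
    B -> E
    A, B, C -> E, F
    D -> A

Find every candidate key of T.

{A, B, C}, {A, B, F}, {B, D}

No FD produces {B}, so it must be in every candidate key.
{B, D}⁺ = {A, B, C, D, E, F} — all of the relation — so {B, D} is a candidate key.
{A, B, C}⁺ = {A, B, C, D, E, F} — all of the relation — so {A, B, C} is a candidate key.
{A, B, F}⁺ = {A, B, C, D, E, F} — all of the relation — so {A, B, F} is a candidate key.
These are minimal and exhaustive — every other superkey contains one of them.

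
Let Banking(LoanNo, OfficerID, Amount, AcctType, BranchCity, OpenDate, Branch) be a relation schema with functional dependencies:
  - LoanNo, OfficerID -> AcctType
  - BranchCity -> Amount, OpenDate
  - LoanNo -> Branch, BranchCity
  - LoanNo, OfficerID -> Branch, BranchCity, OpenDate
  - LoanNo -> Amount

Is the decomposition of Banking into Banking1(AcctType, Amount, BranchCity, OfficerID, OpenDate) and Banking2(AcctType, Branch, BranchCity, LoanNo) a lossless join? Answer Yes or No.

The shared attributes are {AcctType, BranchCity} and {AcctType, BranchCity}⁺ = {AcctType, Amount, BranchCity, OpenDate}.
The closure covers neither Banking1 nor Banking2 entirely; the join is not lossless.

No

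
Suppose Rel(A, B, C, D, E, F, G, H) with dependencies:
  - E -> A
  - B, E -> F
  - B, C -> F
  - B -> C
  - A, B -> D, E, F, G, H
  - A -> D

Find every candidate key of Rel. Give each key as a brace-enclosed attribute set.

{A, B}, {B, E}

Attributes never on any right-hand side: {B} — every candidate key must contain it.
{A, B} is a candidate key since {A, B}⁺ = {A, B, C, D, E, F, G, H} covers every attribute.
{B, E} is a candidate key since {B, E}⁺ = {A, B, C, D, E, F, G, H} covers every attribute.
No proper subset of any of these is a key, and no other minimal superkey exists.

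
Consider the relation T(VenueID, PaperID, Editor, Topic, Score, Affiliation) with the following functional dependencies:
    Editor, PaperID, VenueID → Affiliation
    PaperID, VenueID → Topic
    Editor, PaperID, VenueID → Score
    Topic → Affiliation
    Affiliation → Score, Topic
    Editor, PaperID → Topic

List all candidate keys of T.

{Editor, PaperID, VenueID}

No FD produces {Editor, PaperID, VenueID}, so they must be in every candidate key.
{Editor, PaperID, VenueID}⁺ = {Affiliation, Editor, PaperID, Score, Topic, VenueID} — all of the relation — so {Editor, PaperID, VenueID} is a candidate key.
No other minimal set has full closure, so this is the only candidate key.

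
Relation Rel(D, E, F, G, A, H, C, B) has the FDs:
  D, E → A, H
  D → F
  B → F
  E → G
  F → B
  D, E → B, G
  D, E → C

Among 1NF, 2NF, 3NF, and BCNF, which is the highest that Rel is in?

1NF

Candidate key: {D, E}. Prime attributes: {D, E}.
D → F: {D}⁺ = {B, D, F}, which is not all of the attributes, so the left side is not a superkey — BCNF is violated.
D → F determines the non-prime attribute {F} from a non-superkey — 3NF is violated.
The proper key subset {D} of {D, E} determines non-prime {B, F}, so the relation is not even in 2NF.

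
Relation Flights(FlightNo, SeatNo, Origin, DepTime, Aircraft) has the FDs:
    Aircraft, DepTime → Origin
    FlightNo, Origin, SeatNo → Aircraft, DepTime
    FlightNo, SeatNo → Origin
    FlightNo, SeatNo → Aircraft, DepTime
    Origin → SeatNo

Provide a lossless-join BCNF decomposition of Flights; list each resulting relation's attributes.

Candidate keys of the original relation: {Aircraft, DepTime, FlightNo}, {FlightNo, Origin}, {FlightNo, SeatNo}.
{Aircraft, DepTime, FlightNo, Origin, SeatNo}: {Aircraft, DepTime} determines {Aircraft, DepTime, Origin, SeatNo} here but is not a superkey — split on Aircraft, DepTime → Origin, SeatNo, giving {Aircraft, DepTime, Origin, SeatNo} and {Aircraft, DepTime, FlightNo}.
{Aircraft, DepTime, Origin, SeatNo}: {Origin} determines {Origin, SeatNo} here but is not a superkey — split on Origin → SeatNo, giving {Origin, SeatNo} and {Aircraft, DepTime, Origin}.
{Origin, SeatNo} is in BCNF.
{Aircraft, DepTime, Origin} is in BCNF.
{Aircraft, DepTime, FlightNo} is in BCNF.

{Aircraft, DepTime, FlightNo}; {Aircraft, DepTime, Origin}; {Origin, SeatNo}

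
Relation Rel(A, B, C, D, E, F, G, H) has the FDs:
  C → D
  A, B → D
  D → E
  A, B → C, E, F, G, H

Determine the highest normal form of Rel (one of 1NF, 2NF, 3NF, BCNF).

2NF

Candidate key: {A, B}. Prime attributes: {A, B}.
C → D breaks BCNF: {C}⁺ = {C, D, E}, so {C} is not a superkey.
Because {D} is non-prime and the left side of C → D is not a superkey, the relation is not in 3NF.
Checking every proper subset of each key, none determines a non-prime attribute — 2NF is satisfied.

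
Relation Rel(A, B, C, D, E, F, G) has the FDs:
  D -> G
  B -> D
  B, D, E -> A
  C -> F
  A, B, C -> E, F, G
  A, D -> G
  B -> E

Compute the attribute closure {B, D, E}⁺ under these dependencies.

{A, B, D, E, G}

Start with {B, D, E}.
D -> G applies; add {G} → now {B, D, E, G}.
B, D, E -> A applies; add {A} → now {A, B, D, E, G}.
No further FD applies.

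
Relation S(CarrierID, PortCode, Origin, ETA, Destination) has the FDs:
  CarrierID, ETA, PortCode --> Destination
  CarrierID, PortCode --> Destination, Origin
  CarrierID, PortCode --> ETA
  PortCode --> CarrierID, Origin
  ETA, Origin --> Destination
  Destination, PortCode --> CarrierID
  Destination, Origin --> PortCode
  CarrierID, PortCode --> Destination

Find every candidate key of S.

{PortCode} is a candidate key since {PortCode}⁺ = {CarrierID, Destination, ETA, Origin, PortCode} covers every attribute.
{Destination, Origin} is a candidate key since {Destination, Origin}⁺ = {CarrierID, Destination, ETA, Origin, PortCode} covers every attribute.
{ETA, Origin} is a candidate key since {ETA, Origin}⁺ = {CarrierID, Destination, ETA, Origin, PortCode} covers every attribute.
No proper subset of any of these is a key, and no other minimal superkey exists.

{Destination, Origin}, {ETA, Origin}, {PortCode}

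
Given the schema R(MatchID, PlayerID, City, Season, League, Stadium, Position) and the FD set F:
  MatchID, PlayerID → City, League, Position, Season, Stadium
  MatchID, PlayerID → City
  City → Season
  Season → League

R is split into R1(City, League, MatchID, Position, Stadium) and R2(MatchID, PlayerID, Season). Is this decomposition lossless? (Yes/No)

The shared attributes are {MatchID} and {MatchID}⁺ = {MatchID}.
R1 ⊄ {MatchID} and R2 ⊄ {MatchID}, so the split is lossy.

No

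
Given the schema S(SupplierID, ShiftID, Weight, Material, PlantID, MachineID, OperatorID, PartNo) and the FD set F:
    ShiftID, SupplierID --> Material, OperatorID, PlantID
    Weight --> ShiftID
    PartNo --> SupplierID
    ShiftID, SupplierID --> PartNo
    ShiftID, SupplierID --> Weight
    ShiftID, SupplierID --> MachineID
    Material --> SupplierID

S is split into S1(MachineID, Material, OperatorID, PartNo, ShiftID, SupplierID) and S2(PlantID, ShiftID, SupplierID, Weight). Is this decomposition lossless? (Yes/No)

Common attributes: {ShiftID, SupplierID}; their closure is {MachineID, Material, OperatorID, PartNo, PlantID, ShiftID, SupplierID, Weight}.
Since S1 ⊆ {MachineID, Material, OperatorID, PartNo, PlantID, ShiftID, SupplierID, Weight}, the intersection is a superkey of S1; the decomposition is lossless.

Yes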